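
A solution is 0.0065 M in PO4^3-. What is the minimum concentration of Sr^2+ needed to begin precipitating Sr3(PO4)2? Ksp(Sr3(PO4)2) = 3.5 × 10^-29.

9.4e-9 M

Sr3(PO4)2(s) ⇌ 3 Sr^2+ + 2 PO4^3-
Ksp = [Sr^2+]^3[PO4^3-]^2
Precipitation begins when Q = Ksp. With [PO4^3-] = 0.0065 M:
3.5 × 10^-29 = (0.0065)^2 × [Sr^2+]^3
[Sr^2+] = (3.5 × 10^-29 / 4.23 × 10^-5)^(1/3) = 9.4 x 10^-9 M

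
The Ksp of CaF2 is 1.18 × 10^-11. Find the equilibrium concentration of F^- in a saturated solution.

CaF2(s) ⇌ Ca^2+(aq) + 2 F^-(aq)
Ksp = [Ca^2+][F^-]^2
If s mol/L of CaF2 dissolves, [Ca^2+] = s and [F^-] = 2s.
Ksp = s(2s)^2 = 4s^3
Solving, s = (1.18 × 10^-11/4)^(1/3) = 1.434 x 10^-4 M
[F^-] = 2s = 2.87 × 10^-4 M

[F^-] = 2.87 × 10^-4 M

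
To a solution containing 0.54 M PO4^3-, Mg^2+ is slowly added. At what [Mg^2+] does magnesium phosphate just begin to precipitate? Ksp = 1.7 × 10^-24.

Mg3(PO4)2(s) ⇌ 3 Mg^2+(aq) + 2 PO4^3-(aq)
Ksp = [Mg^2+]^3[PO4^3-]^2
Precipitation begins when Q = Ksp. With [PO4^3-] = 0.54 M:
1.7 × 10^-24 = (0.54)^2 × [Mg^2+]^3
[Mg^2+] = (1.7 × 10^-24 / 2.92 × 10^-1)^(1/3) = 1.8 × 10^-8 M

1.8e-8 M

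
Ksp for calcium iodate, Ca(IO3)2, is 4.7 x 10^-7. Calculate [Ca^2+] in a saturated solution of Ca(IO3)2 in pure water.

[Ca^2+] ≈ 4.9 × 10^-3 M

Ca(IO3)2(s) ⇌ Ca^2+ + 2 IO3^-
Ksp = [Ca^2+][IO3^-]^2
If s mol/L of Ca(IO3)2 dissolves, [Ca^2+] = s and [IO3^-] = 2s.
Ksp = s(2s)^2 = 4s^3
s^3 = 4.7 x 10^-7 / 4, so s = 4.90 x 10^-3 M
[Ca^2+] = s = 4.9 x 10^-3 M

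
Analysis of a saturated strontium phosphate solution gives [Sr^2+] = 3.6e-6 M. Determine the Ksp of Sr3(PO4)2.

Ksp = 2.7 x 10^-28

Sr3(PO4)2(s) ⇌ 3 Sr^2+ + 2 PO4^3-
Stoichiometry gives [PO4^3-] = (2/3)[Sr^2+] = 2.40 × 10^-6 M.
Ksp = [Sr^2+]^3[PO4^3-]^2
Ksp = (3.6 x 10^-6)^3 × (2.40 × 10^-6)^2 = 2.7 × 10^-28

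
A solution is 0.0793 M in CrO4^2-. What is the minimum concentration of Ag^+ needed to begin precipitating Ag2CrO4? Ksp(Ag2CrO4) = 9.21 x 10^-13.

[Ag^+] ≈ 3.41 x 10^-6 M

Ag2CrO4(s) ⇌ 2 Ag^+ + CrO4^2-
Ksp = [Ag^+]^2[CrO4^2-]
Precipitation begins when Q = Ksp. With [CrO4^2-] = 0.0793 M:
9.21 x 10^-13 = (0.0793) × [Ag^+]^2
[Ag^+] = (9.21 x 10^-13 / 7.93 x 10^-2)^(1/2) = 3.41 x 10^-6 M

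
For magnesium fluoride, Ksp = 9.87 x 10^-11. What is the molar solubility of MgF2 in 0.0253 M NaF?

s = 1.54 × 10^-7 M

MgF2(s) <=> Mg^2+ + 2 F^-
Ksp = [Mg^2+][F^-]^2
Let s be the molar solubility in this solution. [Mg^2+] = s, [F^-] = 0.0253 + 2s ≈ 0.0253 (Ksp is small, so little additional dissolves).
Ksp ≈ s × (0.0253)^2
s = 1.54 x 10^-7 M
Check: 2s = 3.1 x 10^-7 ≪ 0.0253, so the approximation is valid.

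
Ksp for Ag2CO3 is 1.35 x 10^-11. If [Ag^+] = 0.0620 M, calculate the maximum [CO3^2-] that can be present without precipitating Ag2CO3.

[CO3^2-] ≈ 3.51 × 10^-9 M

Ag2CO3(s) ⇌ 2 Ag^+ + CO3^2-
Ksp = [Ag^+]^2[CO3^2-]
Precipitation begins when Q = Ksp. With [Ag^+] = 0.0620 M:
1.35 x 10^-11 = (0.0620)^2 × [CO3^2-]
[CO3^2-] = (1.35 x 10^-11 / 3.844 x 10^-3) = 3.51 × 10^-9 M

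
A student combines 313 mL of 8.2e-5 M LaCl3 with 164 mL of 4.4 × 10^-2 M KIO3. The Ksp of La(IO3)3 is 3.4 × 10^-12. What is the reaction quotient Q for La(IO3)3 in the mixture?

Q = 1.9 × 10^-10

Total volume = 313 + 164 = 477 mL.
[La^3+] = 8.2 × 10^-5 × (313/477) = 5.38 × 10^-5 M
[IO3^-] = 4.4 x 10^-2 × (164/477) = 1.51 x 10^-2 M
La(IO3)3(s) ⇌ La^3+ + 3 IO3^-, so Q = [La^3+][IO3^-]^3
Q = (5.38 × 10^-5)(1.51 × 10^-2)^3 = 1.9 × 10^-10
Q > Ksp, so La(IO3)3 will precipitate.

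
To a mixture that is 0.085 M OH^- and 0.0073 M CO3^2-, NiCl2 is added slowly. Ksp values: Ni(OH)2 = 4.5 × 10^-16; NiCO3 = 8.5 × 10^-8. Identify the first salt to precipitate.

Ni(OH)2

Each salt begins to precipitate when Q = Ksp, i.e. when [Ni^2+] reaches its threshold.
For Ni(OH)2: 4.5 × 10^-16 = (0.085)^2 × [Ni^2+]  ⇒  [Ni^2+] = 6.2 × 10^-14 M.
For NiCO3: 8.5 × 10^-8 = 0.0073 × [Ni^2+]  ⇒  [Ni^2+] = 1.2 × 10^-5 M.
The salt with the lower threshold [Ni^2+] precipitates first: Ni(OH)2.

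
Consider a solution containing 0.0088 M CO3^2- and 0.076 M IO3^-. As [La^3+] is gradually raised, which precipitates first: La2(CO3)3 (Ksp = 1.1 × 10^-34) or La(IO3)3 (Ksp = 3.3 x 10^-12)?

Each salt begins to precipitate when Q = Ksp, i.e. when [La^3+] reaches its threshold.
For La2(CO3)3: 1.1 × 10^-34 = (0.0088)^3 × [La^3+]^2  ⇒  [La^3+] = 1.3 x 10^-14 M.
For La(IO3)3: 3.3 x 10^-12 = (0.076)^3 × [La^3+]  ⇒  [La^3+] = 7.5 × 10^-9 M.
The salt with the lower threshold [La^3+] precipitates first: La2(CO3)3.

La2(CO3)3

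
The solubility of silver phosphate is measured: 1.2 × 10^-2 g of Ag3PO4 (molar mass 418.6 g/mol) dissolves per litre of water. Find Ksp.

1.8 × 10^-17

Molar solubility s = (1.2 x 10^-2 g/L) / (418.6 g/mol) = 2.87 x 10^-5 M.
Ag3PO4(s) <=> 3 Ag^+(aq) + PO4^3-(aq)
If s mol/L of Ag3PO4 dissolves, [Ag^+] = 3s and [PO4^3-] = s.
Ksp = [Ag^+]^3[PO4^3-]
Substituting: Ksp = (3s)^3s = 27s^4
Ksp = 27 × (2.87 x 10^-5)^4 = 1.8 × 10^-17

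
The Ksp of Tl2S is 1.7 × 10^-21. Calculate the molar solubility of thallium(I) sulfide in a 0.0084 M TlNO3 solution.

Tl2S(s) ⇌ 2 Tl^+(aq) + S^2-(aq)
Ksp = [Tl^+]^2[S^2-]
If s mol/L dissolves here, [Tl^+] = 0.0084 + 2s ≈ 0.0084, [S^2-] = s (common-ion effect: Tl^+ is already 0.0084 M).
Ksp ≈ (0.0084)^2 × s
s = 2.4 × 10^-17 M
Check: 2s = 4.8 × 10^-17 ≪ 0.0084, so the approximation is valid.

s ≈ 2.4 x 10^-17 M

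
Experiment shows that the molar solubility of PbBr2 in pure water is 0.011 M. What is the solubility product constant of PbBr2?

PbBr2(s) ⇌ Pb^2+ + 2 Br^-
With molar solubility s: [Pb^2+] = s, [Br^-] = 2s.
Ksp = [Pb^2+][Br^-]^2
So Ksp = s × (2s)^2 = 4s^3
With s = 1.1 × 10^-2: Ksp = 5.3 x 10^-6

Ksp ≈ 5.3 x 10^-6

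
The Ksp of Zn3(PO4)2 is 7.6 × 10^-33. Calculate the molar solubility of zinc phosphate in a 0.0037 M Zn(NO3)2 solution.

Zn3(PO4)2(s) <=> 3 Zn^2+ + 2 PO4^3-
Ksp = [Zn^2+]^3[PO4^3-]^2
If s mol/L dissolves here, [Zn^2+] = 0.0037 + 3s ≈ 0.0037, [PO4^3-] = 2s (since Zn^2+ from Zn(NO3)2 dominates).
Ksp ≈ (0.0037)^3 × (2s)^2
s = 1.9 x 10^-13 M
Check: 3s = 5.8 x 10^-13 ≪ 0.0037, so the approximation is valid.

1.9e-13 M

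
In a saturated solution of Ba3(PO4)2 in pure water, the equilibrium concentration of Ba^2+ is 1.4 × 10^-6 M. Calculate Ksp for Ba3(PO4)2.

Ksp ≈ 2.4 x 10^-30

Ba3(PO4)2(s) <=> 3 Ba^2+ + 2 PO4^3-
Stoichiometry gives [PO4^3-] = (2/3)[Ba^2+] = 9.33 × 10^-7 M.
Ksp = [Ba^2+]^3[PO4^3-]^2
Ksp = (1.4 × 10^-6)^3 × (9.33 x 10^-7)^2 = 2.4 x 10^-30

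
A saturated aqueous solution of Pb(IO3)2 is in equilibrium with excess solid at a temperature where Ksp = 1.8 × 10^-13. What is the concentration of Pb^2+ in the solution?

[Pb^2+] = 3.6e-5 M

Pb(IO3)2(s) <=> Pb^2+ + 2 IO3^-
Ksp = [Pb^2+][IO3^-]^2
If s mol/L of Pb(IO3)2 dissolves, [Pb^2+] = s and [IO3^-] = 2s.
Ksp = s(2s)^2 = 4s^3
s^3 = 1.8 × 10^-13 / 4, so s = 3.56 x 10^-5 M
[Pb^2+] = s = 3.6 x 10^-5 M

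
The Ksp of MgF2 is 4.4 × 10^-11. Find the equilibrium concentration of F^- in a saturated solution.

[F^-] ≈ 4.4e-4 M

MgF2(s) ⇌ Mg^2+(aq) + 2 F^-(aq)
Ksp = [Mg^2+][F^-]^2
If s mol/L of MgF2 dissolves, [Mg^2+] = s and [F^-] = 2s.
Substituting: Ksp = s(2s)^2 = 4s^3
s = (4.4 × 10^-11 / 4)^(1/3) = 2.22 × 10^-4 M
[F^-] = 2s = 4.4 × 10^-4 M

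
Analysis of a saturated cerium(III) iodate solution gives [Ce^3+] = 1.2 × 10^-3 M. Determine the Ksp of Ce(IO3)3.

5.6 × 10^-11

Ce(IO3)3(s) <=> Ce^3+(aq) + 3 IO3^-(aq)
Stoichiometry gives [IO3^-] = (3/1)[Ce^3+] = 3.60 × 10^-3 M.
Ksp = [Ce^3+][IO3^-]^3
Ksp = 1.2 × 10^-3 × (3.60 x 10^-3)^3 = 5.6 × 10^-11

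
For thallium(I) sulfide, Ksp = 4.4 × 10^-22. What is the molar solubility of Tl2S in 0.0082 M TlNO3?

Tl2S(s) <=> 2 Tl^+(aq) + S^2-(aq)
Ksp = [Tl^+]^2[S^2-]
Let s be the molar solubility in this solution. [Tl^+] = 0.0082 + 2s ≈ 0.0082, [S^2-] = s (Ksp is small, so little additional dissolves).
Ksp ≈ (0.0082)^2 × s
s = 6.5 × 10^-18 M
Check: 2s = 1.3 × 10^-17 ≪ 0.0082, so the approximation is valid.

s ≈ 6.5 × 10^-18 M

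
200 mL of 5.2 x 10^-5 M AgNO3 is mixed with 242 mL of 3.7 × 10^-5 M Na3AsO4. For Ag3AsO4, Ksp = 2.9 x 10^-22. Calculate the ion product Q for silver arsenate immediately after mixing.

2.6 × 10^-19

Total volume = 200 + 242 = 442 mL.
[Ag^+] = 5.2 × 10^-5 × (200/442) = 2.35 × 10^-5 M
[AsO4^3-] = 3.7 x 10^-5 × (242/442) = 2.03 × 10^-5 M
Ag3AsO4(s) ⇌ 3 Ag^+ + AsO4^3-, so Q = [Ag^+]^3[AsO4^3-]
Q = (2.35 × 10^-5)^3(2.03 × 10^-5) = 2.6 × 10^-19
Q > Ksp, so Ag3AsO4 will precipitate.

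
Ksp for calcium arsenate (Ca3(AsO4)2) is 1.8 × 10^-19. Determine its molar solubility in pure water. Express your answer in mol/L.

s ≈ 7.0 × 10^-5 M

Ca3(AsO4)2(s) ⇌ 3 Ca^2+ + 2 AsO4^3-
Ksp = [Ca^2+]^3[AsO4^3-]^2
Let s = molar solubility. Then [Ca^2+] = 3s and [AsO4^3-] = 2s.
So Ksp = (3s)^3 × (2s)^2 = 108s^5
Solving, s = (1.8 × 10^-19/108)^(1/5) = 7.0 x 10^-5 M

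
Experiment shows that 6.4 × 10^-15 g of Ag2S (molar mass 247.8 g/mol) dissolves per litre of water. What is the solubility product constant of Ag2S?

Molar solubility s = (6.4 × 10^-15 g/L) / (247.8 g/mol) = 2.58 × 10^-17 M.
Ag2S(s) ⇌ 2 Ag^+ + S^2-
With molar solubility s: [Ag^+] = 2s, [S^2-] = s.
Ksp = [Ag^+]^2[S^2-]
Substituting: Ksp = (2s)^2s = 4s^3
With s = 2.58 × 10^-17: Ksp = 6.9 × 10^-50

Ksp = 6.9 × 10^-50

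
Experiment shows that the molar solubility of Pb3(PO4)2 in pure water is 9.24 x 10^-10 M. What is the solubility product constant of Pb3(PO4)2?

Pb3(PO4)2(s) <=> 3 Pb^2+(aq) + 2 PO4^3-(aq)
For each mole of Pb3(PO4)2 that dissolves: [Pb^2+] = 3s, [PO4^3-] = 2s.
Ksp = [Pb^2+]^3[PO4^3-]^2
Substituting: Ksp = (3s)^3(2s)^2 = 108s^5
With s = 9.24 × 10^-10: Ksp = 7.27 × 10^-44

Ksp = 7.27 × 10^-44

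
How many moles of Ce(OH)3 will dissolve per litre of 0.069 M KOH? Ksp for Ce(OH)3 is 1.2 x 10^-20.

3.7e-17 M

Ce(OH)3(s) ⇌ Ce^3+ + 3 OH^-
Ksp = [Ce^3+][OH^-]^3
If s mol/L dissolves here, [Ce^3+] = s, [OH^-] = 0.069 + 3s ≈ 0.069 (Ksp is small, so little additional dissolves).
Ksp ≈ s × (0.069)^3
s = 3.7 x 10^-17 M
Check: 3s = 1.1 × 10^-16 ≪ 0.069, so the approximation is valid.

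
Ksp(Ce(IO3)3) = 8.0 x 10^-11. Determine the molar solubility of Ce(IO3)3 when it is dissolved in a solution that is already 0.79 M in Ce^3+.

Ce(IO3)3(s) ⇌ Ce^3+ + 3 IO3^-
Ksp = [Ce^3+][IO3^-]^3
Let s = moles of Ce(IO3)3 that dissolve per litre. [Ce^3+] = 0.79 + s ≈ 0.79, [IO3^-] = 3s (Ksp is small, so little additional dissolves).
Ksp ≈ 0.79 × (3s)^3
s = 1.6 x 10^-4 M
Check: s = 1.6 x 10^-4 ≪ 0.79, so the approximation is valid.

s = 1.6e-4 M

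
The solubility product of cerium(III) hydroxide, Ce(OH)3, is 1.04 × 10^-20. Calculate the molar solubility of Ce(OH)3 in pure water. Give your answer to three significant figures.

Ce(OH)3(s) ⇌ Ce^3+ + 3 OH^-
Ksp = [Ce^3+][OH^-]^3
With molar solubility s: [Ce^3+] = s, [OH^-] = 3s.
Ksp = s(3s)^3 = 27s^4
s^4 = 1.04 × 10^-20 / 27, so s = 4.43 × 10^-6 M

4.43 × 10^-6 M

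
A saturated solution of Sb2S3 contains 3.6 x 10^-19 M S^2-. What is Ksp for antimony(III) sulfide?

Ksp ≈ 2.7 x 10^-93

Sb2S3(s) ⇌ 2 Sb^3+(aq) + 3 S^2-(aq)
Stoichiometry gives [Sb^3+] = (2/3)[S^2-] = 2.40 × 10^-19 M.
Ksp = [Sb^3+]^2[S^2-]^3
Ksp = (2.40 × 10^-19)^2 × (3.6 x 10^-19)^3 = 2.7 × 10^-93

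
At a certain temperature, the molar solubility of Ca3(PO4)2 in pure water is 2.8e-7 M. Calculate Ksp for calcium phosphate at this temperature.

Ca3(PO4)2(s) <=> 3 Ca^2+ + 2 PO4^3-
With molar solubility s: [Ca^2+] = 3s, [PO4^3-] = 2s.
Ksp = [Ca^2+]^3[PO4^3-]^2
So Ksp = (3s)^3 × (2s)^2 = 108s^5
Ksp = 108 × (2.8 x 10^-7)^5 = 1.9 × 10^-31

Ksp ≈ 1.9 × 10^-31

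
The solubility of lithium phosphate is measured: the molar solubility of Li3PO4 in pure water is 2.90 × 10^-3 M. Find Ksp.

Li3PO4(s) <=> 3 Li^+(aq) + PO4^3-(aq)
With molar solubility s: [Li^+] = 3s, [PO4^3-] = s.
Ksp = [Li^+]^3[PO4^3-]
Ksp = (3s)^3s = 27s^4
Ksp = 27 × (2.90 × 10^-3)^4 = 1.91 x 10^-9

Ksp = 1.91e-9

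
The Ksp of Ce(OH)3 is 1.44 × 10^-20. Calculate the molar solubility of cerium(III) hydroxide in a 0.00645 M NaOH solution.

Ce(OH)3(s) ⇌ Ce^3+(aq) + 3 OH^-(aq)
Ksp = [Ce^3+][OH^-]^3
If s mol/L dissolves here, [Ce^3+] = s, [OH^-] = 0.00645 + 3s ≈ 0.00645 (since OH^- from NaOH dominates).
Ksp ≈ s × (0.00645)^3
s = 5.37 × 10^-14 M
Check: 3s = 1.6 × 10^-13 ≪ 0.00645, so the approximation is valid.

s = 5.37e-14 M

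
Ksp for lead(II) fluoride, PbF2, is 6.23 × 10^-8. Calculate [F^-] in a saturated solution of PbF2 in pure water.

[F^-] ≈ 4.99e-3 M

PbF2(s) ⇌ Pb^2+(aq) + 2 F^-(aq)
Ksp = [Pb^2+][F^-]^2
Let s = molar solubility. Then [Pb^2+] = s and [F^-] = 2s.
Substituting: Ksp = s(2s)^2 = 4s^3
Solving, s = (6.23 × 10^-8/4)^(1/3) = 2.497 × 10^-3 M
[F^-] = 2s = 4.99 × 10^-3 M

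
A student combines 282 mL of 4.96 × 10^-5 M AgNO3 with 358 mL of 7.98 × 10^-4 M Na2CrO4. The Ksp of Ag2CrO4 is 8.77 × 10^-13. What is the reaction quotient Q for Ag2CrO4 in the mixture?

Q ≈ 2.13e-13

Total volume = 282 + 358 = 640 mL.
[Ag^+] = 4.96 × 10^-5 × (282/640) = 2.186 × 10^-5 M
[CrO4^2-] = 7.98 × 10^-4 × (358/640) = 4.464 x 10^-4 M
Ag2CrO4(s) ⇌ 2 Ag^+ + CrO4^2-, so Q = [Ag^+]^2[CrO4^2-]
Q = (2.186 x 10^-5)^2(4.464 × 10^-4) = 2.13 x 10^-13
Q < Ksp, so no precipitate of Ag2CrO4 forms.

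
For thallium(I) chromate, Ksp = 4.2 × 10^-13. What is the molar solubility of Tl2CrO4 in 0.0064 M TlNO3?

Tl2CrO4(s) ⇌ 2 Tl^+(aq) + CrO4^2-(aq)
Ksp = [Tl^+]^2[CrO4^2-]
If s mol/L dissolves here, [Tl^+] = 0.0064 + 2s ≈ 0.0064, [CrO4^2-] = s (common-ion effect: Tl^+ is already 0.0064 M).
Ksp ≈ (0.0064)^2 × s
s = 1.0 x 10^-8 M
Check: 2s = 2.1 × 10^-8 ≪ 0.0064, so the approximation is valid.

1.0 × 10^-8 M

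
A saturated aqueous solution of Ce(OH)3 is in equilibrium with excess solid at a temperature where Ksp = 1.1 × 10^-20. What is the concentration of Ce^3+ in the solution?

4.5 × 10^-6 M

Ce(OH)3(s) ⇌ Ce^3+(aq) + 3 OH^-(aq)
Ksp = [Ce^3+][OH^-]^3
Let s = molar solubility. Then [Ce^3+] = s and [OH^-] = 3s.
So Ksp = s × (3s)^3 = 27s^4
s = (1.1 × 10^-20 / 27)^(1/4) = 4.49 × 10^-6 M
[Ce^3+] = s = 4.5 × 10^-6 M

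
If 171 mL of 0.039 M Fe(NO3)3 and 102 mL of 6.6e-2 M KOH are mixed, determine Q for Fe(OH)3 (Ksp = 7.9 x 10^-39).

Total volume = 171 + 102 = 273 mL.
[Fe^3+] = 3.9 x 10^-2 × (171/273) = 2.44 × 10^-2 M
[OH^-] = 6.6 x 10^-2 × (102/273) = 2.47 x 10^-2 M
Fe(OH)3(s) ⇌ Fe^3+ + 3 OH^-, so Q = [Fe^3+][OH^-]^3
Q = (2.44 × 10^-2)(2.47 × 10^-2)^3 = 3.7 × 10^-7
Q > Ksp, so Fe(OH)3 will precipitate.

3.7e-7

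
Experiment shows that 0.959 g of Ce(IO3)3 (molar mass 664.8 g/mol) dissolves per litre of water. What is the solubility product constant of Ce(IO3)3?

Molar solubility s = (9.59 × 10^-1 g/L) / (664.8 g/mol) = 1.443 × 10^-3 M.
Ce(IO3)3(s) <=> Ce^3+(aq) + 3 IO3^-(aq)
Let s = molar solubility. Then [Ce^3+] = s and [IO3^-] = 3s.
Ksp = [Ce^3+][IO3^-]^3
Substituting: Ksp = s(3s)^3 = 27s^4
With s = 1.443 × 10^-3: Ksp = 1.17 × 10^-10

Ksp = 1.17 × 10^-10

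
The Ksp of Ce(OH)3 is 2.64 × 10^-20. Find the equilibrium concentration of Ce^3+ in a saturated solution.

5.59 x 10^-6 M

Ce(OH)3(s) ⇌ Ce^3+(aq) + 3 OH^-(aq)
Ksp = [Ce^3+][OH^-]^3
If s mol/L of Ce(OH)3 dissolves, [Ce^3+] = s and [OH^-] = 3s.
Ksp = s(3s)^3 = 27s^4
Solving, s = (2.64 × 10^-20/27)^(1/4) = 5.592 x 10^-6 M
[Ce^3+] = s = 5.59 × 10^-6 M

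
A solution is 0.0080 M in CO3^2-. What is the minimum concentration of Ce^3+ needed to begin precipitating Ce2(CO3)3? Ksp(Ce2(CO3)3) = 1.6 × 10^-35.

Ce2(CO3)3(s) ⇌ 2 Ce^3+ + 3 CO3^2-
Ksp = [Ce^3+]^2[CO3^2-]^3
Precipitation begins when Q = Ksp. With [CO3^2-] = 0.0080 M:
1.6 × 10^-35 = (0.0080)^3 × [Ce^3+]^2
[Ce^3+] = (1.6 × 10^-35 / 5.12 × 10^-7)^(1/2) = 5.6 x 10^-15 M

5.6 × 10^-15 M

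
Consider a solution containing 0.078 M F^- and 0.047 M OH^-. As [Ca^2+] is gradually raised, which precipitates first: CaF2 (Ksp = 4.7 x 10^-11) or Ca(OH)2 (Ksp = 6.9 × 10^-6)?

Each salt begins to precipitate when Q = Ksp, i.e. when [Ca^2+] reaches its threshold.
For CaF2: 4.7 x 10^-11 = (0.078)^2 × [Ca^2+]  ⇒  [Ca^2+] = 7.7 × 10^-9 M.
For Ca(OH)2: 6.9 × 10^-6 = (0.047)^2 × [Ca^2+]  ⇒  [Ca^2+] = 3.1 × 10^-3 M.
The salt with the lower threshold [Ca^2+] precipitates first: CaF2.

CaF2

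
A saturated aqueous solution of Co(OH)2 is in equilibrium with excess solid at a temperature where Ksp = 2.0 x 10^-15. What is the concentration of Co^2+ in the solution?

[Co^2+] ≈ 7.9 x 10^-6 M

Co(OH)2(s) ⇌ Co^2+ + 2 OH^-
Ksp = [Co^2+][OH^-]^2
Let s = molar solubility. Then [Co^2+] = s and [OH^-] = 2s.
So Ksp = s × (2s)^2 = 4s^3
Solving, s = (2.0 x 10^-15/4)^(1/3) = 7.94 × 10^-6 M
[Co^2+] = s = 7.9 x 10^-6 M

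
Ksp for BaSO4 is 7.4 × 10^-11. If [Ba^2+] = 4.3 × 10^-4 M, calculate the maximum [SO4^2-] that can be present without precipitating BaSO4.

[SO4^2-] = 1.7e-7 M

BaSO4(s) <=> Ba^2+ + SO4^2-
Ksp = [Ba^2+][SO4^2-]
Precipitation begins when Q = Ksp. With [Ba^2+] = 4.3 × 10^-4 M:
7.4 × 10^-11 = (4.3 × 10^-4) × [SO4^2-]
[SO4^2-] = (7.4 × 10^-11 / 4.3 × 10^-4) = 1.7 x 10^-7 M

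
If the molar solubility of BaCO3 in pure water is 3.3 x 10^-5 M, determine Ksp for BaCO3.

BaCO3(s) <=> Ba^2+(aq) + CO3^2-(aq)
With molar solubility s: [Ba^2+] = s, [CO3^2-] = s.
Ksp = [Ba^2+][CO3^2-]
Ksp = s × s = s^2
With s = 3.3 × 10^-5: Ksp = 1.1 × 10^-9

1.1 x 10^-9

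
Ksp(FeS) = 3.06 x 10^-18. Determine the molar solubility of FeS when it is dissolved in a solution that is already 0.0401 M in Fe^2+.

s = 7.63 × 10^-17 M

FeS(s) ⇌ Fe^2+(aq) + S^2-(aq)
Ksp = [Fe^2+][S^2-]
Let s be the molar solubility in this solution. [Fe^2+] = 0.0401 + s ≈ 0.0401, [S^2-] = s (since the Fe^2+ already present dominates).
Ksp ≈ 0.0401 × s
s = 7.63 x 10^-17 M
Check: s = 7.6 × 10^-17 ≪ 0.0401, so the approximation is valid.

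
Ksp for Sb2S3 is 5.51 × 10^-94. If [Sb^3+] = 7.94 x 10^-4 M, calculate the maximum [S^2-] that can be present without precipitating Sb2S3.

Sb2S3(s) ⇌ 2 Sb^3+ + 3 S^2-
Ksp = [Sb^3+]^2[S^2-]^3
Precipitation begins when Q = Ksp. With [Sb^3+] = 7.94 x 10^-4 M:
5.51 × 10^-94 = (7.94 x 10^-4)^2 × [S^2-]^3
[S^2-] = (5.51 × 10^-94 / 6.304 x 10^-7)^(1/3) = 9.56 x 10^-30 M

[S^2-] = 9.56 x 10^-30 M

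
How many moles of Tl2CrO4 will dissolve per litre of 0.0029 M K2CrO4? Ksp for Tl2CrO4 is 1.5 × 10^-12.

Tl2CrO4(s) ⇌ 2 Tl^+(aq) + CrO4^2-(aq)
Ksp = [Tl^+]^2[CrO4^2-]
Let s be the molar solubility in this solution. [Tl^+] = 2s, [CrO4^2-] = 0.0029 + s ≈ 0.0029 (since CrO4^2- from K2CrO4 dominates).
Ksp ≈ (2s)^2 × 0.0029
s = 1.1 × 10^-5 M
Check: s = 1.1 × 10^-5 ≪ 0.0029, so the approximation is valid.

s ≈ 1.1 × 10^-5 M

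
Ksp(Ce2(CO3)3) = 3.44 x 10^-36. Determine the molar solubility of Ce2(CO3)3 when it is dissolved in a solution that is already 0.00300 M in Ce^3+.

Ce2(CO3)3(s) <=> 2 Ce^3+(aq) + 3 CO3^2-(aq)
Ksp = [Ce^3+]^2[CO3^2-]^3
If s mol/L dissolves here, [Ce^3+] = 0.00300 + 2s ≈ 0.00300, [CO3^2-] = 3s (common-ion effect: Ce^3+ is already 0.00300 M).
Ksp ≈ (0.00300)^2 × (3s)^3
s = 2.42 x 10^-11 M
Check: 2s = 4.8 x 10^-11 ≪ 0.00300, so the approximation is valid.

2.42 × 10^-11 M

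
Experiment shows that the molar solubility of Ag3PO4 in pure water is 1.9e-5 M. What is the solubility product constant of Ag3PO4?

Ag3PO4(s) ⇌ 3 Ag^+ + PO4^3-
Let s = molar solubility. Then [Ag^+] = 3s and [PO4^3-] = s.
Ksp = [Ag^+]^3[PO4^3-]
Substituting: Ksp = (3s)^3s = 27s^4
Ksp = 27 × (1.9 x 10^-5)^4 = 3.5 x 10^-18

3.5e-18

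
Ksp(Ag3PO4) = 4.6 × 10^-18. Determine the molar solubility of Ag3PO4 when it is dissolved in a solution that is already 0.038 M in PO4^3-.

1.6 × 10^-6 M

Ag3PO4(s) ⇌ 3 Ag^+ + PO4^3-
Ksp = [Ag^+]^3[PO4^3-]
If s mol/L dissolves here, [Ag^+] = 3s, [PO4^3-] = 0.038 + s ≈ 0.038 (since the PO4^3- already present dominates).
Ksp ≈ (3s)^3 × 0.038
s = 1.6 x 10^-6 M
Check: s = 1.6 × 10^-6 ≪ 0.038, so the approximation is valid.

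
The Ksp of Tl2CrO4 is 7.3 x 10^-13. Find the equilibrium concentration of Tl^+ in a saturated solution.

Tl2CrO4(s) ⇌ 2 Tl^+(aq) + CrO4^2-(aq)
Ksp = [Tl^+]^2[CrO4^2-]
With molar solubility s: [Tl^+] = 2s, [CrO4^2-] = s.
So Ksp = (2s)^2 × s = 4s^3
s^3 = 7.3 x 10^-13 / 4, so s = 5.67 x 10^-5 M
[Tl^+] = 2s = 1.1 × 10^-4 M

[Tl^+] = 1.1 × 10^-4 M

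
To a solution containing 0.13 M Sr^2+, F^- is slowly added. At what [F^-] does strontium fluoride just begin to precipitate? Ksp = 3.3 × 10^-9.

[F^-] = 1.6 x 10^-4 M

SrF2(s) ⇌ Sr^2+ + 2 F^-
Ksp = [Sr^2+][F^-]^2
Precipitation begins when Q = Ksp. With [Sr^2+] = 0.13 M:
3.3 × 10^-9 = (0.13) × [F^-]^2
[F^-] = (3.3 × 10^-9 / 1.3 × 10^-1)^(1/2) = 1.6 × 10^-4 M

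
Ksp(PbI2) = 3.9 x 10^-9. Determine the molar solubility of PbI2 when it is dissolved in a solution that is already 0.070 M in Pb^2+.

s = 1.2 × 10^-4 M

PbI2(s) ⇌ Pb^2+ + 2 I^-
Ksp = [Pb^2+][I^-]^2
If s mol/L dissolves here, [Pb^2+] = 0.070 + s ≈ 0.070, [I^-] = 2s (common-ion effect: Pb^2+ is already 0.070 M).
Ksp ≈ 0.070 × (2s)^2
s = 1.2 x 10^-4 M
Check: s = 1.2 × 10^-4 ≪ 0.070, so the approximation is valid.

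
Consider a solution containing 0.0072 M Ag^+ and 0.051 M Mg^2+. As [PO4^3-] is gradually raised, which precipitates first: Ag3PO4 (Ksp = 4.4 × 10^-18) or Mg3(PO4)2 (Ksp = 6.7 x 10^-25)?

Each salt begins to precipitate when Q = Ksp, i.e. when [PO4^3-] reaches its threshold.
For Ag3PO4: 4.4 × 10^-18 = (0.0072)^3 × [PO4^3-]  ⇒  [PO4^3-] = 1.2 × 10^-11 M.
For Mg3(PO4)2: 6.7 x 10^-25 = (0.051)^3 × [PO4^3-]^2  ⇒  [PO4^3-] = 7.1 x 10^-11 M.
The salt with the lower threshold [PO4^3-] precipitates first: Ag3PO4.

Ag3PO4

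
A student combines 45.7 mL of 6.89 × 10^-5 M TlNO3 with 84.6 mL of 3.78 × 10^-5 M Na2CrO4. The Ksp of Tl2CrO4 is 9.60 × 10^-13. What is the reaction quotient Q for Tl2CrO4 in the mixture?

Total volume = 45.7 + 84.6 = 130.3 mL.
[Tl^+] = 6.89 × 10^-5 × (45.7/130.3) = 2.417 × 10^-5 M
[CrO4^2-] = 3.78 × 10^-5 × (84.6/130.3) = 2.454 x 10^-5 M
Tl2CrO4(s) ⇌ 2 Tl^+(aq) + CrO4^2-(aq), so Q = [Tl^+]^2[CrO4^2-]
Q = (2.417 × 10^-5)^2(2.454 × 10^-5) = 1.43 × 10^-14
Q < Ksp, so no precipitate of Tl2CrO4 forms.

1.43e-14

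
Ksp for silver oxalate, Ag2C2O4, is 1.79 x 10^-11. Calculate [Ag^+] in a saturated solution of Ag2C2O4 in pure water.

[Ag^+] ≈ 3.30 x 10^-4 M

Ag2C2O4(s) <=> 2 Ag^+(aq) + C2O4^2-(aq)
Ksp = [Ag^+]^2[C2O4^2-]
With molar solubility s: [Ag^+] = 2s, [C2O4^2-] = s.
Ksp = (2s)^2s = 4s^3
Solving, s = (1.79 x 10^-11/4)^(1/3) = 1.648 × 10^-4 M
[Ag^+] = 2s = 3.30 x 10^-4 M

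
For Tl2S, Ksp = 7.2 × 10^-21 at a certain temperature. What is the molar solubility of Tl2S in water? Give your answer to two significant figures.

Tl2S(s) ⇌ 2 Tl^+ + S^2-
Ksp = [Tl^+]^2[S^2-]
For each mole of Tl2S that dissolves: [Tl^+] = 2s, [S^2-] = s.
So Ksp = (2s)^2 × s = 4s^3
s = (7.2 × 10^-21 / 4)^(1/3) = 1.2 x 10^-7 M

1.2 x 10^-7 M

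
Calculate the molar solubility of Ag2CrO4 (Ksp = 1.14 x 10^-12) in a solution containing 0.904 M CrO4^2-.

s = 5.61 × 10^-7 M

Ag2CrO4(s) ⇌ 2 Ag^+ + CrO4^2-
Ksp = [Ag^+]^2[CrO4^2-]
Let s be the molar solubility in this solution. [Ag^+] = 2s, [CrO4^2-] = 0.904 + s ≈ 0.904 (Ksp is small, so little additional dissolves).
Ksp ≈ (2s)^2 × 0.904
s = 5.61 × 10^-7 M
Check: s = 5.6 × 10^-7 ≪ 0.904, so the approximation is valid.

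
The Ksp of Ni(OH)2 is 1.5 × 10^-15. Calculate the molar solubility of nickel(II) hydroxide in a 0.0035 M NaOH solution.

Ni(OH)2(s) <=> Ni^2+(aq) + 2 OH^-(aq)
Ksp = [Ni^2+][OH^-]^2
Let s be the molar solubility in this solution. [Ni^2+] = s, [OH^-] = 0.0035 + 2s ≈ 0.0035 (Ksp is small, so little additional dissolves).
Ksp ≈ s × (0.0035)^2
s = 1.2 × 10^-10 M
Check: 2s = 2.4 × 10^-10 ≪ 0.0035, so the approximation is valid.

s = 1.2e-10 M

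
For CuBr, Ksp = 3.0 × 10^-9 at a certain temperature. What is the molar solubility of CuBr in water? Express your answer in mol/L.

s ≈ 5.5e-5 M

CuBr(s) ⇌ Cu^+ + Br^-
Ksp = [Cu^+][Br^-]
If s mol/L of CuBr dissolves, [Cu^+] = s and [Br^-] = s.
Ksp = (s)(s) = s^2
s = (3.0 × 10^-9)^(1/2) = 5.5 × 10^-5 M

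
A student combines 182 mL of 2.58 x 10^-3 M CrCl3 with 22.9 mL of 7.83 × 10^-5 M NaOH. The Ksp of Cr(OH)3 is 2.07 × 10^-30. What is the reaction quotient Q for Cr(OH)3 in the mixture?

Q ≈ 1.54e-18

Total volume = 182 + 22.9 = 204.9 mL.
[Cr^3+] = 2.58 × 10^-3 × (182/204.9) = 2.292 × 10^-3 M
[OH^-] = 7.83 × 10^-5 × (22.9/204.9) = 8.751 × 10^-6 M
Cr(OH)3(s) <=> Cr^3+ + 3 OH^-, so Q = [Cr^3+][OH^-]^3
Q = (2.292 x 10^-3)(8.751 × 10^-6)^3 = 1.54 x 10^-18
Q > Ksp, so Cr(OH)3 will precipitate.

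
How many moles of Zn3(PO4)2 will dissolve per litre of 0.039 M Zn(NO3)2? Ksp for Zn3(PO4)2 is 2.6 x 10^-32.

1.0e-14 M

Zn3(PO4)2(s) <=> 3 Zn^2+ + 2 PO4^3-
Ksp = [Zn^2+]^3[PO4^3-]^2
Let s be the molar solubility in this solution. [Zn^2+] = 0.039 + 3s ≈ 0.039, [PO4^3-] = 2s (since Zn^2+ from Zn(NO3)2 dominates).
Ksp ≈ (0.039)^3 × (2s)^2
s = 1.0 × 10^-14 M
Check: 3s = 3.1 × 10^-14 ≪ 0.039, so the approximation is valid.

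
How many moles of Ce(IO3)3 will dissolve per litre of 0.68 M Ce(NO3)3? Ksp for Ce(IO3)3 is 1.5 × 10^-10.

Ce(IO3)3(s) <=> Ce^3+(aq) + 3 IO3^-(aq)
Ksp = [Ce^3+][IO3^-]^3
If s mol/L dissolves here, [Ce^3+] = 0.68 + s ≈ 0.68, [IO3^-] = 3s (since Ce^3+ from Ce(NO3)3 dominates).
Ksp ≈ 0.68 × (3s)^3
s = 2.0 x 10^-4 M
Check: s = 2.0 x 10^-4 ≪ 0.68, so the approximation is valid.

s ≈ 2.0e-4 M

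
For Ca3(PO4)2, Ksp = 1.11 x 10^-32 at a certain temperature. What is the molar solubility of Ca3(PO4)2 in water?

Ca3(PO4)2(s) ⇌ 3 Ca^2+(aq) + 2 PO4^3-(aq)
Ksp = [Ca^2+]^3[PO4^3-]^2
If s mol/L of Ca3(PO4)2 dissolves, [Ca^2+] = 3s and [PO4^3-] = 2s.
So Ksp = (3s)^3 × (2s)^2 = 108s^5
Solving, s = (1.11 x 10^-32/108)^(1/5) = 1.59 × 10^-7 M

s ≈ 1.59 × 10^-7 M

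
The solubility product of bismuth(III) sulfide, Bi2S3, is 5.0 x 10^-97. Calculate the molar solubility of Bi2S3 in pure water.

2.2 × 10^-20 M

Bi2S3(s) ⇌ 2 Bi^3+(aq) + 3 S^2-(aq)
Ksp = [Bi^3+]^2[S^2-]^3
Let s = molar solubility. Then [Bi^3+] = 2s and [S^2-] = 3s.
Substituting: Ksp = (2s)^2(3s)^3 = 108s^5
s = (5.0 x 10^-97 / 108)^(1/5) = 2.2 x 10^-20 M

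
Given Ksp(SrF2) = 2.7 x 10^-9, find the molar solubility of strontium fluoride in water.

8.8 x 10^-4 M

SrF2(s) ⇌ Sr^2+(aq) + 2 F^-(aq)
Ksp = [Sr^2+][F^-]^2
Let s = molar solubility. Then [Sr^2+] = s and [F^-] = 2s.
Ksp = s(2s)^2 = 4s^3
s^3 = 2.7 x 10^-9 / 4, so s = 8.8 × 10^-4 M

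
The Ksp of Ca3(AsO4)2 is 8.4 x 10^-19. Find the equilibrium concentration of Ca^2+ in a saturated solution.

[Ca^2+] = 2.9 × 10^-4 M

Ca3(AsO4)2(s) ⇌ 3 Ca^2+ + 2 AsO4^3-
Ksp = [Ca^2+]^3[AsO4^3-]^2
If s mol/L of Ca3(AsO4)2 dissolves, [Ca^2+] = 3s and [AsO4^3-] = 2s.
Ksp = (3s)^3(2s)^2 = 108s^5
s = (8.4 x 10^-19 / 108)^(1/5) = 9.51 × 10^-5 M
[Ca^2+] = 3s = 2.9 × 10^-4 M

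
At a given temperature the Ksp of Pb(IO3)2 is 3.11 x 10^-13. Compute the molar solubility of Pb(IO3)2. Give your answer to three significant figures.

Pb(IO3)2(s) ⇌ Pb^2+(aq) + 2 IO3^-(aq)
Ksp = [Pb^2+][IO3^-]^2
With molar solubility s: [Pb^2+] = s, [IO3^-] = 2s.
So Ksp = s × (2s)^2 = 4s^3
s = (3.11 x 10^-13 / 4)^(1/3) = 4.27 × 10^-5 M

s = 4.27 x 10^-5 M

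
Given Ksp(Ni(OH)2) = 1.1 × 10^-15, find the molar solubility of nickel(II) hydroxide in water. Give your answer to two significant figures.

Ni(OH)2(s) ⇌ Ni^2+ + 2 OH^-
Ksp = [Ni^2+][OH^-]^2
With molar solubility s: [Ni^2+] = s, [OH^-] = 2s.
So Ksp = s × (2s)^2 = 4s^3
s = (1.1 × 10^-15 / 4)^(1/3) = 6.5 × 10^-6 M

6.5 × 10^-6 M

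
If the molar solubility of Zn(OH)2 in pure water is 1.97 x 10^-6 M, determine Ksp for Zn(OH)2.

Ksp ≈ 3.06 x 10^-17

Zn(OH)2(s) <=> Zn^2+ + 2 OH^-
For each mole of Zn(OH)2 that dissolves: [Zn^2+] = s, [OH^-] = 2s.
Ksp = [Zn^2+][OH^-]^2
Substituting: Ksp = s(2s)^2 = 4s^3
Ksp = 4 × (1.97 × 10^-6)^3 = 3.06 x 10^-17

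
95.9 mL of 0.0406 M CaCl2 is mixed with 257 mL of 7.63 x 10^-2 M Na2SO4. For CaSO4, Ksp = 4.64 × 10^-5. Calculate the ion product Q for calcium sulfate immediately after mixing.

Total volume = 95.9 + 257 = 352.9 mL.
[Ca^2+] = 4.06 x 10^-2 × (95.9/352.9) = 1.103 × 10^-2 M
[SO4^2-] = 7.63 x 10^-2 × (257/352.9) = 5.557 × 10^-2 M
CaSO4(s) <=> Ca^2+ + SO4^2-, so Q = [Ca^2+][SO4^2-]
Q = (1.103 × 10^-2)(5.557 × 10^-2) = 6.13 × 10^-4
Q > Ksp, so CaSO4 will precipitate.

6.13 × 10^-4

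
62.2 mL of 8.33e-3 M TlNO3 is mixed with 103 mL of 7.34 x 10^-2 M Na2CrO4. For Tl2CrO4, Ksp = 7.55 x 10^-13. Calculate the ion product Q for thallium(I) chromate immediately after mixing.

Q ≈ 4.50 x 10^-7

Total volume = 62.2 + 103 = 165.2 mL.
[Tl^+] = 8.33 x 10^-3 × (62.2/165.2) = 3.136 × 10^-3 M
[CrO4^2-] = 7.34 × 10^-2 × (103/165.2) = 4.576 × 10^-2 M
Tl2CrO4(s) ⇌ 2 Tl^+ + CrO4^2-, so Q = [Tl^+]^2[CrO4^2-]
Q = (3.136 × 10^-3)^2(4.576 x 10^-2) = 4.50 × 10^-7
Q > Ksp, so Tl2CrO4 will precipitate.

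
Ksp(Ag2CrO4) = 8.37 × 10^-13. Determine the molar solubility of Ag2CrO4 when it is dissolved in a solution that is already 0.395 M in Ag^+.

Ag2CrO4(s) ⇌ 2 Ag^+(aq) + CrO4^2-(aq)
Ksp = [Ag^+]^2[CrO4^2-]
If s mol/L dissolves here, [Ag^+] = 0.395 + 2s ≈ 0.395, [CrO4^2-] = s (since the Ag^+ already present dominates).
Ksp ≈ (0.395)^2 × s
s = 5.36 x 10^-12 M
Check: 2s = 1.1 × 10^-11 ≪ 0.395, so the approximation is valid.

s = 5.36 × 10^-12 M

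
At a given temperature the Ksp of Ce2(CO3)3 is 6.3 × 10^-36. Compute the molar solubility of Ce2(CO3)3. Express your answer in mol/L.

Ce2(CO3)3(s) <=> 2 Ce^3+(aq) + 3 CO3^2-(aq)
Ksp = [Ce^3+]^2[CO3^2-]^3
Let s = molar solubility. Then [Ce^3+] = 2s and [CO3^2-] = 3s.
So Ksp = (2s)^2 × (3s)^3 = 108s^5
s = (6.3 × 10^-36 / 108)^(1/5) = 3.6 × 10^-8 M

s = 3.6 x 10^-8 M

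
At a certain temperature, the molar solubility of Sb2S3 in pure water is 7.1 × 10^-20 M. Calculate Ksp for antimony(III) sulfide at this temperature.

Ksp = 1.9 × 10^-94

Sb2S3(s) ⇌ 2 Sb^3+(aq) + 3 S^2-(aq)
For each mole of Sb2S3 that dissolves: [Sb^3+] = 2s, [S^2-] = 3s.
Ksp = [Sb^3+]^2[S^2-]^3
So Ksp = (2s)^2 × (3s)^3 = 108s^5
With s = 7.1 x 10^-20: Ksp = 1.9 x 10^-94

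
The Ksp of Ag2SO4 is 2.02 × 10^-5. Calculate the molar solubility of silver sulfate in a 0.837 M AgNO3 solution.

Ag2SO4(s) ⇌ 2 Ag^+ + SO4^2-
Ksp = [Ag^+]^2[SO4^2-]
Let s be the molar solubility in this solution. [Ag^+] = 0.837 + 2s ≈ 0.837, [SO4^2-] = s (common-ion effect: Ag^+ is already 0.837 M).
Ksp ≈ (0.837)^2 × s
s = 2.88 x 10^-5 M
Check: 2s = 5.8 × 10^-5 ≪ 0.837, so the approximation is valid.

s ≈ 2.88 x 10^-5 M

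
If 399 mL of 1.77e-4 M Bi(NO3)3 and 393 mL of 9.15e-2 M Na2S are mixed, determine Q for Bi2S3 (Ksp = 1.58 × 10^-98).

Total volume = 399 + 393 = 792 mL.
[Bi^3+] = 1.77 × 10^-4 × (399/792) = 8.917 x 10^-5 M
[S^2-] = 9.15 × 10^-2 × (393/792) = 4.540 × 10^-2 M
Bi2S3(s) ⇌ 2 Bi^3+ + 3 S^2-, so Q = [Bi^3+]^2[S^2-]^3
Q = (8.917 x 10^-5)^2(4.540 x 10^-2)^3 = 7.44 × 10^-13
Q > Ksp, so Bi2S3 will precipitate.

Q ≈ 7.44e-13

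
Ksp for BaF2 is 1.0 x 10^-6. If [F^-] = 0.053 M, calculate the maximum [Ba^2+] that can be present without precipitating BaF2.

BaF2(s) ⇌ Ba^2+ + 2 F^-
Ksp = [Ba^2+][F^-]^2
Precipitation begins when Q = Ksp. With [F^-] = 0.053 M:
1.0 x 10^-6 = (0.053)^2 × [Ba^2+]
[Ba^2+] = (1.0 x 10^-6 / 2.81 × 10^-3) = 3.6 x 10^-4 M

3.6 x 10^-4 M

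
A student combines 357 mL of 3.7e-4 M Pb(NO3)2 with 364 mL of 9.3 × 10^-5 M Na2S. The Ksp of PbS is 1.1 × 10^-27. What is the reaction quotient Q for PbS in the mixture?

Total volume = 357 + 364 = 721 mL.
[Pb^2+] = 3.7 × 10^-4 × (357/721) = 1.83 x 10^-4 M
[S^2-] = 9.3 x 10^-5 × (364/721) = 4.70 × 10^-5 M
PbS(s) <=> Pb^2+(aq) + S^2-(aq), so Q = [Pb^2+][S^2-]
Q = (1.83 × 10^-4)(4.70 × 10^-5) = 8.6 x 10^-9
Q > Ksp, so PbS will precipitate.

8.6e-9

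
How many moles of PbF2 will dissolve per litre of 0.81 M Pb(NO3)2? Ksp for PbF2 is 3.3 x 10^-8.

PbF2(s) ⇌ Pb^2+ + 2 F^-
Ksp = [Pb^2+][F^-]^2
Let s be the molar solubility in this solution. [Pb^2+] = 0.81 + s ≈ 0.81, [F^-] = 2s (Ksp is small, so little additional dissolves).
Ksp ≈ 0.81 × (2s)^2
s = 1.0 x 10^-4 M
Check: s = 1.0 × 10^-4 ≪ 0.81, so the approximation is valid.

s = 1.0 × 10^-4 M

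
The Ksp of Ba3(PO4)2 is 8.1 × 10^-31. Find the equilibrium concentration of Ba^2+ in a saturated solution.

[Ba^2+] = 1.1e-6 M

Ba3(PO4)2(s) ⇌ 3 Ba^2+(aq) + 2 PO4^3-(aq)
Ksp = [Ba^2+]^3[PO4^3-]^2
With molar solubility s: [Ba^2+] = 3s, [PO4^3-] = 2s.
So Ksp = (3s)^3 × (2s)^2 = 108s^5
s^5 = 8.1 × 10^-31 / 108, so s = 3.76 × 10^-7 M
[Ba^2+] = 3s = 1.1 × 10^-6 M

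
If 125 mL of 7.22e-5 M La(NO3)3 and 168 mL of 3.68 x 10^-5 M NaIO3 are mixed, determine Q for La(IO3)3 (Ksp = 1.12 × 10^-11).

Q ≈ 2.89 × 10^-19

Total volume = 125 + 168 = 293 mL.
[La^3+] = 7.22 × 10^-5 × (125/293) = 3.080 x 10^-5 M
[IO3^-] = 3.68 × 10^-5 × (168/293) = 2.110 x 10^-5 M
La(IO3)3(s) ⇌ La^3+ + 3 IO3^-, so Q = [La^3+][IO3^-]^3
Q = (3.080 × 10^-5)(2.110 × 10^-5)^3 = 2.89 × 10^-19
Q < Ksp, so no precipitate of La(IO3)3 forms.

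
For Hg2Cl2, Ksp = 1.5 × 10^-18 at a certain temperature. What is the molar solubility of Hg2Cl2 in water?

s ≈ 7.2 x 10^-7 M

Hg2Cl2(s) <=> Hg2^2+ + 2 Cl^-
Ksp = [Hg2^2+][Cl^-]^2
Let s = molar solubility. Then [Hg2^2+] = s and [Cl^-] = 2s.
Substituting: Ksp = s(2s)^2 = 4s^3
Solving, s = (1.5 × 10^-18/4)^(1/3) = 7.2 x 10^-7 M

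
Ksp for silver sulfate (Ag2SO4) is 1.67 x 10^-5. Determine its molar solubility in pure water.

1.61 x 10^-2 M

Ag2SO4(s) <=> 2 Ag^+(aq) + SO4^2-(aq)
Ksp = [Ag^+]^2[SO4^2-]
With molar solubility s: [Ag^+] = 2s, [SO4^2-] = s.
Ksp = (2s)^2s = 4s^3
s = (1.67 x 10^-5 / 4)^(1/3) = 1.61 × 10^-2 M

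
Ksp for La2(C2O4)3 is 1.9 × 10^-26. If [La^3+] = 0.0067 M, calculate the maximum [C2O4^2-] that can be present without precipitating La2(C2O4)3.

[C2O4^2-] ≈ 7.5 × 10^-8 M

La2(C2O4)3(s) ⇌ 2 La^3+ + 3 C2O4^2-
Ksp = [La^3+]^2[C2O4^2-]^3
Precipitation begins when Q = Ksp. With [La^3+] = 0.0067 M:
1.9 × 10^-26 = (0.0067)^2 × [C2O4^2-]^3
[C2O4^2-] = (1.9 × 10^-26 / 4.49 x 10^-5)^(1/3) = 7.5 × 10^-8 M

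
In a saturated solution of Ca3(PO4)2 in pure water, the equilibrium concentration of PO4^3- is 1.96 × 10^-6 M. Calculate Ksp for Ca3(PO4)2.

Ca3(PO4)2(s) ⇌ 3 Ca^2+ + 2 PO4^3-
Stoichiometry gives [Ca^2+] = (3/2)[PO4^3-] = 2.940 x 10^-6 M.
Ksp = [Ca^2+]^3[PO4^3-]^2
Ksp = (2.940 x 10^-6)^3 × (1.96 × 10^-6)^2 = 9.76 × 10^-29

Ksp ≈ 9.76e-29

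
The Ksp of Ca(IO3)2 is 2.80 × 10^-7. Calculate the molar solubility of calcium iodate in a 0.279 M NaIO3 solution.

Ca(IO3)2(s) <=> Ca^2+(aq) + 2 IO3^-(aq)
Ksp = [Ca^2+][IO3^-]^2
If s mol/L dissolves here, [Ca^2+] = s, [IO3^-] = 0.279 + 2s ≈ 0.279 (Ksp is small, so little additional dissolves).
Ksp ≈ s × (0.279)^2
s = 3.60 × 10^-6 M
Check: 2s = 7.2 × 10^-6 ≪ 0.279, so the approximation is valid.

s ≈ 3.60e-6 M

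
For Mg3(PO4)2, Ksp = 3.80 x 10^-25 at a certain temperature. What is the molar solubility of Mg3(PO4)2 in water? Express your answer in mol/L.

Mg3(PO4)2(s) ⇌ 3 Mg^2+ + 2 PO4^3-
Ksp = [Mg^2+]^3[PO4^3-]^2
If s mol/L of Mg3(PO4)2 dissolves, [Mg^2+] = 3s and [PO4^3-] = 2s.
Substituting: Ksp = (3s)^3(2s)^2 = 108s^5
Solving, s = (3.80 x 10^-25/108)^(1/5) = 5.12 x 10^-6 M

5.12e-6 M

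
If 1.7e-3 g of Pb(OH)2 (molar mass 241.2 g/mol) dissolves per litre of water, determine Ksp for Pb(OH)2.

Molar solubility s = (1.7 × 10^-3 g/L) / (241.2 g/mol) = 7.05 x 10^-6 M.
Pb(OH)2(s) ⇌ Pb^2+ + 2 OH^-
If s mol/L of Pb(OH)2 dissolves, [Pb^2+] = s and [OH^-] = 2s.
Ksp = [Pb^2+][OH^-]^2
Ksp = s(2s)^2 = 4s^3
With s = 7.05 × 10^-6: Ksp = 1.4 x 10^-15

Ksp = 1.4e-15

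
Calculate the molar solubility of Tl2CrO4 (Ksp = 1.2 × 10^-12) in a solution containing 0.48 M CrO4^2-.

s ≈ 7.9 x 10^-7 M

Tl2CrO4(s) ⇌ 2 Tl^+ + CrO4^2-
Ksp = [Tl^+]^2[CrO4^2-]
If s mol/L dissolves here, [Tl^+] = 2s, [CrO4^2-] = 0.48 + s ≈ 0.48 (since the CrO4^2- already present dominates).
Ksp ≈ (2s)^2 × 0.48
s = 7.9 × 10^-7 M
Check: s = 7.9 x 10^-7 ≪ 0.48, so the approximation is valid.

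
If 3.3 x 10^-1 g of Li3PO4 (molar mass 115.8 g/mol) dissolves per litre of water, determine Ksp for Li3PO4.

1.8e-9

Molar solubility s = (3.3 x 10^-1 g/L) / (115.8 g/mol) = 2.85 × 10^-3 M.
Li3PO4(s) <=> 3 Li^+(aq) + PO4^3-(aq)
For each mole of Li3PO4 that dissolves: [Li^+] = 3s, [PO4^3-] = s.
Ksp = [Li^+]^3[PO4^3-]
Ksp = (3s)^3s = 27s^4
Ksp = 27 × (2.85 × 10^-3)^4 = 1.8 × 10^-9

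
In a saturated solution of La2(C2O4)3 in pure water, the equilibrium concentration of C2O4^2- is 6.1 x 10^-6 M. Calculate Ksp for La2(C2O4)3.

3.8e-27

La2(C2O4)3(s) <=> 2 La^3+ + 3 C2O4^2-
Stoichiometry gives [La^3+] = (2/3)[C2O4^2-] = 4.07 x 10^-6 M.
Ksp = [La^3+]^2[C2O4^2-]^3
Ksp = (4.07 × 10^-6)^2 × (6.1 × 10^-6)^3 = 3.8 x 10^-27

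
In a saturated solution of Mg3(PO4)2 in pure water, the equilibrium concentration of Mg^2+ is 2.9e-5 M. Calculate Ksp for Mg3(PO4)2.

Mg3(PO4)2(s) ⇌ 3 Mg^2+(aq) + 2 PO4^3-(aq)
Stoichiometry gives [PO4^3-] = (2/3)[Mg^2+] = 1.93 × 10^-5 M.
Ksp = [Mg^2+]^3[PO4^3-]^2
Ksp = (2.9 × 10^-5)^3 × (1.93 × 10^-5)^2 = 9.1 × 10^-24

Ksp = 9.1 x 10^-24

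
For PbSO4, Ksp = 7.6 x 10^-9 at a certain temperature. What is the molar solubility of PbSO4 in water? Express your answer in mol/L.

8.7e-5 M

PbSO4(s) <=> Pb^2+(aq) + SO4^2-(aq)
Ksp = [Pb^2+][SO4^2-]
If s mol/L of PbSO4 dissolves, [Pb^2+] = s and [SO4^2-] = s.
Ksp = (s)(s) = s^2
s = √(7.6 x 10^-9) = 8.7 x 10^-5 M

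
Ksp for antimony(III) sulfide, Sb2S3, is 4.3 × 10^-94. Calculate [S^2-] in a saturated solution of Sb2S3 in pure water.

2.5 x 10^-19 M

Sb2S3(s) ⇌ 2 Sb^3+ + 3 S^2-
Ksp = [Sb^3+]^2[S^2-]^3
If s mol/L of Sb2S3 dissolves, [Sb^3+] = 2s and [S^2-] = 3s.
Ksp = (2s)^2(3s)^3 = 108s^5
Solving, s = (4.3 × 10^-94/108)^(1/5) = 8.32 × 10^-20 M
[S^2-] = 3s = 2.5 × 10^-19 M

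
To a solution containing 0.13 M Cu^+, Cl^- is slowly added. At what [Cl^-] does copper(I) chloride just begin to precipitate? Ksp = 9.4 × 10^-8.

7.2e-7 M

CuCl(s) ⇌ Cu^+(aq) + Cl^-(aq)
Ksp = [Cu^+][Cl^-]
Precipitation begins when Q = Ksp. With [Cu^+] = 0.13 M:
9.4 × 10^-8 = (0.13) × [Cl^-]
[Cl^-] = (9.4 × 10^-8 / 1.3 × 10^-1) = 7.2 x 10^-7 M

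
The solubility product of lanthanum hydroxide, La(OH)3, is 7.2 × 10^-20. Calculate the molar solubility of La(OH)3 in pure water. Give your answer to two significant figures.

7.2e-6 M

La(OH)3(s) ⇌ La^3+ + 3 OH^-
Ksp = [La^3+][OH^-]^3
Let s = molar solubility. Then [La^3+] = s and [OH^-] = 3s.
So Ksp = s × (3s)^3 = 27s^4
s^4 = 7.2 × 10^-20 / 27, so s = 7.2 × 10^-6 M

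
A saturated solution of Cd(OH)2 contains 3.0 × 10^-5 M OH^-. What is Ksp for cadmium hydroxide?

Cd(OH)2(s) <=> Cd^2+ + 2 OH^-
Stoichiometry gives [Cd^2+] = (1/2)[OH^-] = 1.50 × 10^-5 M.
Ksp = [Cd^2+][OH^-]^2
Ksp = 1.50 × 10^-5 × (3.0 x 10^-5)^2 = 1.4 x 10^-14

Ksp = 1.4e-14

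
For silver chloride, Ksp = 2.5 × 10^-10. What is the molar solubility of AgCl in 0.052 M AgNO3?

AgCl(s) ⇌ Ag^+ + Cl^-
Ksp = [Ag^+][Cl^-]
Let s = moles of AgCl that dissolve per litre. [Ag^+] = 0.052 + s ≈ 0.052, [Cl^-] = s (common-ion effect: Ag^+ is already 0.052 M).
Ksp ≈ 0.052 × s
s = 4.8 × 10^-9 M
Check: s = 4.8 x 10^-9 ≪ 0.052, so the approximation is valid.

4.8e-9 M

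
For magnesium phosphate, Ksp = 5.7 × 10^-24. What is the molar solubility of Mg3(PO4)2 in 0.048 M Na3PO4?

4.5 x 10^-8 M

Mg3(PO4)2(s) <=> 3 Mg^2+(aq) + 2 PO4^3-(aq)
Ksp = [Mg^2+]^3[PO4^3-]^2
Let s be the molar solubility in this solution. [Mg^2+] = 3s, [PO4^3-] = 0.048 + 2s ≈ 0.048 (common-ion effect: PO4^3- is already 0.048 M).
Ksp ≈ (3s)^3 × (0.048)^2
s = 4.5 × 10^-8 M
Check: 2s = 9.0 × 10^-8 ≪ 0.048, so the approximation is valid.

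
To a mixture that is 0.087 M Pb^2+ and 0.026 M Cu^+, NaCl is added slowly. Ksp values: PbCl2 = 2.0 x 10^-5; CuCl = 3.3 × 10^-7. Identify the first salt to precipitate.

CuCl

Each salt begins to precipitate when Q = Ksp, i.e. when [Cl^-] reaches its threshold.
For PbCl2: 2.0 x 10^-5 = 0.087 × [Cl^-]^2  ⇒  [Cl^-] = 1.5 x 10^-2 M.
For CuCl: 3.3 × 10^-7 = 0.026 × [Cl^-]  ⇒  [Cl^-] = 1.3 × 10^-5 M.
The salt with the lower threshold [Cl^-] precipitates first: CuCl.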